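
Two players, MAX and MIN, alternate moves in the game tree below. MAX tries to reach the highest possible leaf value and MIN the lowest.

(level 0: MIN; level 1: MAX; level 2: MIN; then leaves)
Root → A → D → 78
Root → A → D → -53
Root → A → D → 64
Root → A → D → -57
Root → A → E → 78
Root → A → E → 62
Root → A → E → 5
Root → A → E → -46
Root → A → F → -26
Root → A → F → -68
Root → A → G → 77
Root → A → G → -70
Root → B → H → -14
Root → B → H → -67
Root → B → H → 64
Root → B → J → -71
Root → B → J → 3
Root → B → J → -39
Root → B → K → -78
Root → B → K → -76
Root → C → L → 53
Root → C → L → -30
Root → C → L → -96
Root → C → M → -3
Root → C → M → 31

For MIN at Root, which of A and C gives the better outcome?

A

D (MIN): min(78, -53, 64, -57) = -57
E (MIN): min(78, 62, 5, -46) = -46
F (MIN): min(-26, -68) = -68
G (MIN): min(77, -70) = -70
A (MAX): max(-57, -46, -68, -70) = -46
L (MIN): min(53, -30, -96) = -96
M (MIN): min(-3, 31) = -3
C (MAX): max(-96, -3) = -3
MIN prefers the lower value; A=-46, C=-3. A is better since -46 < -3.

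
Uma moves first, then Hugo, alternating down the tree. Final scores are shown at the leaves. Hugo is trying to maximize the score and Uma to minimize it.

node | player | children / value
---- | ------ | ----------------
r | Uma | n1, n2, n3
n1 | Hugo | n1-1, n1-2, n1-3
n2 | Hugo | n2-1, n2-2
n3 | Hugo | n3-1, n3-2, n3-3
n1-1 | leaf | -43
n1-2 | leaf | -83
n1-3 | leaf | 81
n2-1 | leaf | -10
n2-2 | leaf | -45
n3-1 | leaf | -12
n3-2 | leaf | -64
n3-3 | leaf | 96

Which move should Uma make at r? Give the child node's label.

n2

n1 (Hugo): max(-43, -83, 81) = 81
n2 (Hugo): max(-10, -45) = -10
n3 (Hugo): max(-12, -64, 96) = 96
r (Uma): min(81, -10, 96) = -10
Uma at r wants the lowest of {n1=81, n2=-10, n3=96}, so chooses n2.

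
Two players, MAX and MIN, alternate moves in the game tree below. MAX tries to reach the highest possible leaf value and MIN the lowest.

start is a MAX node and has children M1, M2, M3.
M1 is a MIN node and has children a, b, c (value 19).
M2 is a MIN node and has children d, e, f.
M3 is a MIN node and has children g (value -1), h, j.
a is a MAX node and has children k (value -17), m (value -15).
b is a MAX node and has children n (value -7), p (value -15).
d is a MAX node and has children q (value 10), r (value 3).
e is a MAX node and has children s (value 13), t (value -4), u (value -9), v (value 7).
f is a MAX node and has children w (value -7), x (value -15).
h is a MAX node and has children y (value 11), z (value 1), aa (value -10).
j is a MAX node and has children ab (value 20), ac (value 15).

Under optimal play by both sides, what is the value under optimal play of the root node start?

a (MAX): max(-17, -15) = -15
b (MAX): max(-7, -15) = -7
M1 (MIN): min(-15, -7, 19) = -15
d (MAX): max(10, 3) = 10
e (MAX): max(13, -4, -9, 7) = 13
f (MAX): max(-7, -15) = -7
M2 (MIN): min(10, 13, -7) = -7
h (MAX): max(11, 1, -10) = 11
j (MAX): max(20, 15) = 20
M3 (MIN): min(-1, 11, 20) = -1
start (MAX): max(-15, -7, -1) = -1

-1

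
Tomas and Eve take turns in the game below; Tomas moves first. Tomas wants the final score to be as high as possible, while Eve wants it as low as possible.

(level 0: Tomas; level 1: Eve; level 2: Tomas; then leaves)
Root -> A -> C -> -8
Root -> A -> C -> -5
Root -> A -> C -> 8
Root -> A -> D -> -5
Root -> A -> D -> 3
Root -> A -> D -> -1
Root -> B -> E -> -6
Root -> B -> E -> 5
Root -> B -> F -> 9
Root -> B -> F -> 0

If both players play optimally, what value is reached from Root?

5

C (Tomas): max(-8, -5, 8) = 8
D (Tomas): max(-5, 3, -1) = 3
A (Eve): min(8, 3) = 3
E (Tomas): max(-6, 5) = 5
F (Tomas): max(9, 0) = 9
B (Eve): min(5, 9) = 5
Root (Tomas): max(3, 5) = 5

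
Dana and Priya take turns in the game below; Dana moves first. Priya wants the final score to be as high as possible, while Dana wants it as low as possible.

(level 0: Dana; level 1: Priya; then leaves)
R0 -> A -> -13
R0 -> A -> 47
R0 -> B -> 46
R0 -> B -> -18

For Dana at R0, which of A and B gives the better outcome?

A (Priya): max(-13, 47) = 47
B (Priya): max(46, -18) = 46
Dana prefers the lower value; A=47, B=46. B is better since 46 < 47.

B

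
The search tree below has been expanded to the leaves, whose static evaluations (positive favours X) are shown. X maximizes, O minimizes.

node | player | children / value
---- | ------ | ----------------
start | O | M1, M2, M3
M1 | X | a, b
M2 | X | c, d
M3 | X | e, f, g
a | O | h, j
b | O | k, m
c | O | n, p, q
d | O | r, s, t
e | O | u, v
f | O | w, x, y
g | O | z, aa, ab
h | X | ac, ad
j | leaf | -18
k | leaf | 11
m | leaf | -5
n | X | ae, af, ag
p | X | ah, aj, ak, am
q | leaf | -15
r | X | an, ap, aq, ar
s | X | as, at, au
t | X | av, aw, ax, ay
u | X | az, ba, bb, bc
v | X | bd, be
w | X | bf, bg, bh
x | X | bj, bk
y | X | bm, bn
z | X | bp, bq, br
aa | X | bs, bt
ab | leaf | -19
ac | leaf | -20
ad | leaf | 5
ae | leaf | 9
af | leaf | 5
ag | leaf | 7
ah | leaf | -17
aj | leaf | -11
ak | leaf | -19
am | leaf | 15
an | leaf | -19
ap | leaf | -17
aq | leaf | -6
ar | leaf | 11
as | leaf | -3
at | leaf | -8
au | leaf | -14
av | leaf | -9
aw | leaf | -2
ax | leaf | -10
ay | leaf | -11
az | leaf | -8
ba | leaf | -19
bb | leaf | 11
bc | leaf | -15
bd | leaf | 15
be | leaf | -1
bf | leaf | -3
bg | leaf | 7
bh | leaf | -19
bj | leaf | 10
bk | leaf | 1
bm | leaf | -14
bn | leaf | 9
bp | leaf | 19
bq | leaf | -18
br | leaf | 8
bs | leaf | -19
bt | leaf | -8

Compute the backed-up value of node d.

-3

r (X): max(-19, -17, -6, 11) = 11
s (X): max(-3, -8, -14) = -3
t (X): max(-9, -2, -10, -11) = -2
d (O): min(11, -3, -2) = -3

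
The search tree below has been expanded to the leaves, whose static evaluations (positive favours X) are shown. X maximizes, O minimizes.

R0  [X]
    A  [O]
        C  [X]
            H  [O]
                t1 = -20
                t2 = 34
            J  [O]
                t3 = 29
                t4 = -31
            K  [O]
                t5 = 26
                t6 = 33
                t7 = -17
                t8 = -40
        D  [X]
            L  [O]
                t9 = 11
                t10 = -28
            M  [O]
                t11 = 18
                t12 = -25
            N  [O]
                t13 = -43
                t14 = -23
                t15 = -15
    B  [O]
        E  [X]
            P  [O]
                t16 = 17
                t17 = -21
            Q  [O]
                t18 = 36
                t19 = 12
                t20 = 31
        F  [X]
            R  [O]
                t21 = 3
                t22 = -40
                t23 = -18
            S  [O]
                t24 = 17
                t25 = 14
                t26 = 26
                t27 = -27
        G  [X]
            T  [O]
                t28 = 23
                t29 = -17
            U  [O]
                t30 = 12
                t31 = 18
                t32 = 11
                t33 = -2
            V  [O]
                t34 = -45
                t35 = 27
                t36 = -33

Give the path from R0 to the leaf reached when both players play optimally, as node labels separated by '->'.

H (O): min(-20, 34) = -20
J (O): min(29, -31) = -31
K (O): min(26, 33, -17, -40) = -40
C (X): max(-20, -31, -40) = -20
L (O): min(11, -28) = -28
M (O): min(18, -25) = -25
N (O): min(-43, -23, -15) = -43
D (X): max(-28, -25, -43) = -25
A (O): min(-20, -25) = -25
P (O): min(17, -21) = -21
Q (O): min(36, 12, 31) = 12
E (X): max(-21, 12) = 12
R (O): min(3, -40, -18) = -40
S (O): min(17, 14, 26, -27) = -27
F (X): max(-40, -27) = -27
T (O): min(23, -17) = -17
U (O): min(12, 18, 11, -2) = -2
V (O): min(-45, 27, -33) = -45
G (X): max(-17, -2, -45) = -2
B (O): min(12, -27, -2) = -27
R0 (X): max(-25, -27) = -25
At R0, X picks A (highest: -25).
At A, O picks D (lowest: -25).
At D, X picks M (highest: -25).
At M, O picks t12 (lowest: -25).
Terminal value -25.

R0 -> A -> D -> M -> t12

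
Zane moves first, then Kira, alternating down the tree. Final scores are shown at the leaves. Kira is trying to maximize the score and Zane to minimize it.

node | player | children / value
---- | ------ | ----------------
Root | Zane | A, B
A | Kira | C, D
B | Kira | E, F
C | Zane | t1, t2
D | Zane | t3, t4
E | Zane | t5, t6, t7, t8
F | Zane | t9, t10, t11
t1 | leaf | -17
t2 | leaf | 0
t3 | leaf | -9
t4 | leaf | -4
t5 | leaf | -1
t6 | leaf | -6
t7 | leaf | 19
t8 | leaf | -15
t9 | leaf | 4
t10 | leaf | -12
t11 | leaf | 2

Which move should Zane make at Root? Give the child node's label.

B

C (Zane): min(-17, 0) = -17
D (Zane): min(-9, -4) = -9
A (Kira): max(-17, -9) = -9
E (Zane): min(-1, -6, 19, -15) = -15
F (Zane): min(4, -12, 2) = -12
B (Kira): max(-15, -12) = -12
Root (Zane): min(-9, -12) = -12
Zane at Root wants the lowest of {A=-9, B=-12}, so chooses B.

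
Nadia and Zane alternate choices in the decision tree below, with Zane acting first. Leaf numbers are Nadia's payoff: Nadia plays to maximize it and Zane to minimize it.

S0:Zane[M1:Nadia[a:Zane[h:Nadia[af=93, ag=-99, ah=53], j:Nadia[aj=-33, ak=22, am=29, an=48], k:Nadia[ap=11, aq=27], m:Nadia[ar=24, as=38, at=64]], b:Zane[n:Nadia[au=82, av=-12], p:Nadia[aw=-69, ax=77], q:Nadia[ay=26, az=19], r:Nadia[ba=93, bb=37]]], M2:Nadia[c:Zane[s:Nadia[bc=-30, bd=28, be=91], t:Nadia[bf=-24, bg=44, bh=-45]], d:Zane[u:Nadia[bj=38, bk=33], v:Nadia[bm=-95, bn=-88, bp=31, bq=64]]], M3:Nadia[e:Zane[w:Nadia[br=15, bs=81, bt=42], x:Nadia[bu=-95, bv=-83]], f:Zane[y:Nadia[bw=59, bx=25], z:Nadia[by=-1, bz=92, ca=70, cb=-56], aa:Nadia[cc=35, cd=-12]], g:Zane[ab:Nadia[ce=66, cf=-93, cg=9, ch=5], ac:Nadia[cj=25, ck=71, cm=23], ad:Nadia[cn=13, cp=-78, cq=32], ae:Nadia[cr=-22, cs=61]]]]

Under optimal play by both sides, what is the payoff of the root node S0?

27

h (Nadia): max(93, -99, 53) = 93
j (Nadia): max(-33, 22, 29, 48) = 48
k (Nadia): max(11, 27) = 27
m (Nadia): max(24, 38, 64) = 64
a (Zane): min(93, 48, 27, 64) = 27
n (Nadia): max(82, -12) = 82
p (Nadia): max(-69, 77) = 77
q (Nadia): max(26, 19) = 26
r (Nadia): max(93, 37) = 93
b (Zane): min(82, 77, 26, 93) = 26
M1 (Nadia): max(27, 26) = 27
s (Nadia): max(-30, 28, 91) = 91
t (Nadia): max(-24, 44, -45) = 44
c (Zane): min(91, 44) = 44
u (Nadia): max(38, 33) = 38
v (Nadia): max(-95, -88, 31, 64) = 64
d (Zane): min(38, 64) = 38
M2 (Nadia): max(44, 38) = 44
w (Nadia): max(15, 81, 42) = 81
x (Nadia): max(-95, -83) = -83
e (Zane): min(81, -83) = -83
y (Nadia): max(59, 25) = 59
z (Nadia): max(-1, 92, 70, -56) = 92
aa (Nadia): max(35, -12) = 35
f (Zane): min(59, 92, 35) = 35
ab (Nadia): max(66, -93, 9, 5) = 66
ac (Nadia): max(25, 71, 23) = 71
ad (Nadia): max(13, -78, 32) = 32
ae (Nadia): max(-22, 61) = 61
g (Zane): min(66, 71, 32, 61) = 32
M3 (Nadia): max(-83, 35, 32) = 35
S0 (Zane): min(27, 44, 35) = 27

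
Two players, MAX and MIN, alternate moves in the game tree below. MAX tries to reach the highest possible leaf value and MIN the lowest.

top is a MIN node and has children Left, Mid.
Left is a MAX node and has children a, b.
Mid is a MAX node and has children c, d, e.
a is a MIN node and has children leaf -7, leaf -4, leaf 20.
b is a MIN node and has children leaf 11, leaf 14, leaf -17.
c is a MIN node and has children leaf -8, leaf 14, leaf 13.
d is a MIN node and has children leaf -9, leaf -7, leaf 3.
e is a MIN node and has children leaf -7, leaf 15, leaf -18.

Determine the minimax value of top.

-8

a (MIN): min(-7, -4, 20) = -7
b (MIN): min(11, 14, -17) = -17
Left (MAX): max(-7, -17) = -7
c (MIN): min(-8, 14, 13) = -8
d (MIN): min(-9, -7, 3) = -9
e (MIN): min(-7, 15, -18) = -18
Mid (MAX): max(-8, -9, -18) = -8
top (MIN): min(-7, -8) = -8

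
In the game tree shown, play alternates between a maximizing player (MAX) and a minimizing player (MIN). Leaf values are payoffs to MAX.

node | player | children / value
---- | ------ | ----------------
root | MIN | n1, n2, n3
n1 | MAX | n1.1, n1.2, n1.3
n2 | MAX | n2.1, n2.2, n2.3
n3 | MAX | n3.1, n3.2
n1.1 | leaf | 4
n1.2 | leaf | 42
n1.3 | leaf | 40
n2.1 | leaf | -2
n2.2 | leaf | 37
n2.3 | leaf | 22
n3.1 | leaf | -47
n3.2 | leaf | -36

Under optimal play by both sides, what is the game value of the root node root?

-36

n1 (MAX): max(4, 42, 40) = 42
n2 (MAX): max(-2, 37, 22) = 37
n3 (MAX): max(-47, -36) = -36
root (MIN): min(42, 37, -36) = -36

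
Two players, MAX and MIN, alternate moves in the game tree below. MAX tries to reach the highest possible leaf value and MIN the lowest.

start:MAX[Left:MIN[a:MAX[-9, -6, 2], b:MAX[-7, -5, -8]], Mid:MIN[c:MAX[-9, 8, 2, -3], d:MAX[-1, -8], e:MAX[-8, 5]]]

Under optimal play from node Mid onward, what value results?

c (MAX): max(-9, 8, 2, -3) = 8
d (MAX): max(-1, -8) = -1
e (MAX): max(-8, 5) = 5
Mid (MIN): min(8, -1, 5) = -1

-1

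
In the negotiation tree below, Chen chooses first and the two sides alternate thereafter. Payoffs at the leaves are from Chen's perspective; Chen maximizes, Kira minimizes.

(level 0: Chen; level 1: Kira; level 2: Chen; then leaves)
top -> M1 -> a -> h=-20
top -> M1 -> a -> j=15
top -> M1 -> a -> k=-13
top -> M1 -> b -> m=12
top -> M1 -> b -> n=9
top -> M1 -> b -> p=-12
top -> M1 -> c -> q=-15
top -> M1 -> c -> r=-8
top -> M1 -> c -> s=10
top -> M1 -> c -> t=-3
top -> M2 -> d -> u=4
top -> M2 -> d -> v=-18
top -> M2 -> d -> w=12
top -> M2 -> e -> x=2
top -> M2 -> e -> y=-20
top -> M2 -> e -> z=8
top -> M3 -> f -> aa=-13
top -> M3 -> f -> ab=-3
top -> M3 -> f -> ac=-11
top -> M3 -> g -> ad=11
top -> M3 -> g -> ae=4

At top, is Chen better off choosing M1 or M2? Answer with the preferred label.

M1

a (Chen): max(-20, 15, -13) = 15
b (Chen): max(12, 9, -12) = 12
c (Chen): max(-15, -8, 10, -3) = 10
M1 (Kira): min(15, 12, 10) = 10
d (Chen): max(4, -18, 12) = 12
e (Chen): max(2, -20, 8) = 8
M2 (Kira): min(12, 8) = 8
Chen prefers the higher value; M1=10, M2=8. M1 is better since 10 > 8.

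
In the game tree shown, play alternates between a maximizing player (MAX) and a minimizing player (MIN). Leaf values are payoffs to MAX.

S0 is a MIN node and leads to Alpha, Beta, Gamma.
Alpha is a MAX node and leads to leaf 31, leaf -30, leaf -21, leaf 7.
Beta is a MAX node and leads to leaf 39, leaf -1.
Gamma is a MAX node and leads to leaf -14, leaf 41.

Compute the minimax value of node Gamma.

Gamma (MAX): max(-14, 41) = 41

41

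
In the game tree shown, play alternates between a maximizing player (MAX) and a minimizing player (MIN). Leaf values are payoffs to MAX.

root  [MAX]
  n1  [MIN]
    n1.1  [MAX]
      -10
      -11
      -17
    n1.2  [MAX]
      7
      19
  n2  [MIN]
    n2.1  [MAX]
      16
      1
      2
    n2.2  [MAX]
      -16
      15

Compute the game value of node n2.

15

n2.1 (MAX): max(16, 1, 2) = 16
n2.2 (MAX): max(-16, 15) = 15
n2 (MIN): min(16, 15) = 15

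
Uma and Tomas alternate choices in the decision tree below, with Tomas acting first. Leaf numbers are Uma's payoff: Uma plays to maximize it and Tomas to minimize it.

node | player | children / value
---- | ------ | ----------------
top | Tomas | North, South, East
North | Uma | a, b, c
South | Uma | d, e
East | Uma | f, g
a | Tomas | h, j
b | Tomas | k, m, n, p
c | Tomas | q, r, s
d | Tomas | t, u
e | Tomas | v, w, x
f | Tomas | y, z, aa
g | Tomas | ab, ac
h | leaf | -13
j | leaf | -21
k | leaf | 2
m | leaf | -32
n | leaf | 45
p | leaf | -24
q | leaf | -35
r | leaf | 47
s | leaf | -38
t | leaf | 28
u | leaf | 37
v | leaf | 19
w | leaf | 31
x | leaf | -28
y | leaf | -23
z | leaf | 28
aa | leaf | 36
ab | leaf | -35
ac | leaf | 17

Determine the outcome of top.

-23

a (Tomas): min(-13, -21) = -21
b (Tomas): min(2, -32, 45, -24) = -32
c (Tomas): min(-35, 47, -38) = -38
North (Uma): max(-21, -32, -38) = -21
d (Tomas): min(28, 37) = 28
e (Tomas): min(19, 31, -28) = -28
South (Uma): max(28, -28) = 28
f (Tomas): min(-23, 28, 36) = -23
g (Tomas): min(-35, 17) = -35
East (Uma): max(-23, -35) = -23
top (Tomas): min(-21, 28, -23) = -23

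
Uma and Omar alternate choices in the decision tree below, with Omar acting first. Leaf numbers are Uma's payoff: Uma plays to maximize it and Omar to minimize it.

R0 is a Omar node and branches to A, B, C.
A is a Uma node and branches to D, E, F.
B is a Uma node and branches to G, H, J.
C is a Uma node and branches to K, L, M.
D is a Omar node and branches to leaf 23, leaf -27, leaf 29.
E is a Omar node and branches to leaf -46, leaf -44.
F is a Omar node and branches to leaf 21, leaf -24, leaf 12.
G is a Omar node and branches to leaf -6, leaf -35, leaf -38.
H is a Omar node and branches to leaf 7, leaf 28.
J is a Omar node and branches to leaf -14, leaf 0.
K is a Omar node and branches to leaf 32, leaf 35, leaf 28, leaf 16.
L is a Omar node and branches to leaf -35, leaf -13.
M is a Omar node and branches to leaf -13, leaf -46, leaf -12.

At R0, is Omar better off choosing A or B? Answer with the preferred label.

D (Omar): min(23, -27, 29) = -27
E (Omar): min(-46, -44) = -46
F (Omar): min(21, -24, 12) = -24
A (Uma): max(-27, -46, -24) = -24
G (Omar): min(-6, -35, -38) = -38
H (Omar): min(7, 28) = 7
J (Omar): min(-14, 0) = -14
B (Uma): max(-38, 7, -14) = 7
Omar prefers the lower value; A=-24, B=7. A is better since -24 < 7.

A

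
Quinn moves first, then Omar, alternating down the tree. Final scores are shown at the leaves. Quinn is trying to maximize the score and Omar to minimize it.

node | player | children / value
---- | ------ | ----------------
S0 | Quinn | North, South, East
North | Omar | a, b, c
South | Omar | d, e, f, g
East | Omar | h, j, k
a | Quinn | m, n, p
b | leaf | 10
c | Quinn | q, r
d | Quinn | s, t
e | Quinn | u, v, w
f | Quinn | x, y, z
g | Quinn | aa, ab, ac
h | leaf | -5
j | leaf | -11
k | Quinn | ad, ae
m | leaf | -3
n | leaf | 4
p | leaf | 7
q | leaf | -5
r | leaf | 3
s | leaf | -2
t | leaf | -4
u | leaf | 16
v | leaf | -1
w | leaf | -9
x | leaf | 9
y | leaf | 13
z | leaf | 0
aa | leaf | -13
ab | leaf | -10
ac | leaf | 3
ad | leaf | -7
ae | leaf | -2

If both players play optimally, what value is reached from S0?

a (Quinn): max(-3, 4, 7) = 7
c (Quinn): max(-5, 3) = 3
North (Omar): min(7, 10, 3) = 3
d (Quinn): max(-2, -4) = -2
e (Quinn): max(16, -1, -9) = 16
f (Quinn): max(9, 13, 0) = 13
g (Quinn): max(-13, -10, 3) = 3
South (Omar): min(-2, 16, 13, 3) = -2
k (Quinn): max(-7, -2) = -2
East (Omar): min(-5, -11, -2) = -11
S0 (Quinn): max(3, -2, -11) = 3

3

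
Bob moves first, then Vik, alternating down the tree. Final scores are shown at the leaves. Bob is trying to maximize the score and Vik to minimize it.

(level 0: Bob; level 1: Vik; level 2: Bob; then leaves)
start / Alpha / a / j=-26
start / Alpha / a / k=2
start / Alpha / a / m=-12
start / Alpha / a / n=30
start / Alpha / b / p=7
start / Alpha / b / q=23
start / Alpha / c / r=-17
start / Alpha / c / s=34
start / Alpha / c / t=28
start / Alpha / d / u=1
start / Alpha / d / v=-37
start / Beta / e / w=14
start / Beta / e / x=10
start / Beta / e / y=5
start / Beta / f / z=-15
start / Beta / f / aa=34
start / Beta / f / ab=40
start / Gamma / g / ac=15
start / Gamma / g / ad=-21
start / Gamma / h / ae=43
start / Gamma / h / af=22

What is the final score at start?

a (Bob): max(-26, 2, -12, 30) = 30
b (Bob): max(7, 23) = 23
c (Bob): max(-17, 34, 28) = 34
d (Bob): max(1, -37) = 1
Alpha (Vik): min(30, 23, 34, 1) = 1
e (Bob): max(14, 10, 5) = 14
f (Bob): max(-15, 34, 40) = 40
Beta (Vik): min(14, 40) = 14
g (Bob): max(15, -21) = 15
h (Bob): max(43, 22) = 43
Gamma (Vik): min(15, 43) = 15
start (Bob): max(1, 14, 15) = 15

15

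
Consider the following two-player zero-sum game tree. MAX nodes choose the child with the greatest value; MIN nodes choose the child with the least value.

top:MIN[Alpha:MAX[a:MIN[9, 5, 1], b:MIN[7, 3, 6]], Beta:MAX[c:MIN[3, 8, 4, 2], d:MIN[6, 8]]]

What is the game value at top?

3

a (MIN): min(9, 5, 1) = 1
b (MIN): min(7, 3, 6) = 3
Alpha (MAX): max(1, 3) = 3
c (MIN): min(3, 8, 4, 2) = 2
d (MIN): min(6, 8) = 6
Beta (MAX): max(2, 6) = 6
top (MIN): min(3, 6) = 3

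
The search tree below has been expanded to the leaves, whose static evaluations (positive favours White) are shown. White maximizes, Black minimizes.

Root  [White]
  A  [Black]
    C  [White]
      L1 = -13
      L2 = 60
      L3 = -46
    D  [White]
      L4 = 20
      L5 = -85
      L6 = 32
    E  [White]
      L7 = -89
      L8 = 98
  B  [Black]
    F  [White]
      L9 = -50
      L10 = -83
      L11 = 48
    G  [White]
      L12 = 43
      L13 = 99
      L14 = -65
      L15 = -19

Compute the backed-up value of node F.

F (White): max(-50, -83, 48) = 48

48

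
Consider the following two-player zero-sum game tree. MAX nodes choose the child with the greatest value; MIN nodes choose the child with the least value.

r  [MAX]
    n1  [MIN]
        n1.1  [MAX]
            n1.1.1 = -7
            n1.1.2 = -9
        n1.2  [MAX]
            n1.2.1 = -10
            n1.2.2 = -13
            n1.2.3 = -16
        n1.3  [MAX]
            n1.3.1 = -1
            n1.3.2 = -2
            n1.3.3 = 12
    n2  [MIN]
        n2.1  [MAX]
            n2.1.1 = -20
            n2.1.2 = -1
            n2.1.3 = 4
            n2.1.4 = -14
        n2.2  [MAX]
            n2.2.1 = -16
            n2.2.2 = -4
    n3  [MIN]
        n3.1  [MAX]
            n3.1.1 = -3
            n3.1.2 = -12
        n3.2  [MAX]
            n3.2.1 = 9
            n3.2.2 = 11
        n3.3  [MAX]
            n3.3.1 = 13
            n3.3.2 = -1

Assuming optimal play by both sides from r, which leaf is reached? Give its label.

n3.1.1

n1.1 (MAX): max(-7, -9) = -7
n1.2 (MAX): max(-10, -13, -16) = -10
n1.3 (MAX): max(-1, -2, 12) = 12
n1 (MIN): min(-7, -10, 12) = -10
n2.1 (MAX): max(-20, -1, 4, -14) = 4
n2.2 (MAX): max(-16, -4) = -4
n2 (MIN): min(4, -4) = -4
n3.1 (MAX): max(-3, -12) = -3
n3.2 (MAX): max(9, 11) = 11
n3.3 (MAX): max(13, -1) = 13
n3 (MIN): min(-3, 11, 13) = -3
r (MAX): max(-10, -4, -3) = -3
At r, MAX picks n3 (highest: -3).
At n3, MIN picks n3.1 (lowest: -3).
At n3.1, MAX picks n3.1.1 (highest: -3).
Terminal value -3.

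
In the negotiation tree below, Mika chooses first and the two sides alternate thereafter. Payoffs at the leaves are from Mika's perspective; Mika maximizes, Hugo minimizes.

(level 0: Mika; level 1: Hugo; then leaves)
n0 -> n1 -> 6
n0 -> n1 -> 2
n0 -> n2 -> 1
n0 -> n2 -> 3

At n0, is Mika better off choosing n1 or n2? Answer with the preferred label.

n1 (Hugo): min(6, 2) = 2
n2 (Hugo): min(1, 3) = 1
Mika prefers the higher value; n1=2, n2=1. n1 is better since 2 > 1.

n1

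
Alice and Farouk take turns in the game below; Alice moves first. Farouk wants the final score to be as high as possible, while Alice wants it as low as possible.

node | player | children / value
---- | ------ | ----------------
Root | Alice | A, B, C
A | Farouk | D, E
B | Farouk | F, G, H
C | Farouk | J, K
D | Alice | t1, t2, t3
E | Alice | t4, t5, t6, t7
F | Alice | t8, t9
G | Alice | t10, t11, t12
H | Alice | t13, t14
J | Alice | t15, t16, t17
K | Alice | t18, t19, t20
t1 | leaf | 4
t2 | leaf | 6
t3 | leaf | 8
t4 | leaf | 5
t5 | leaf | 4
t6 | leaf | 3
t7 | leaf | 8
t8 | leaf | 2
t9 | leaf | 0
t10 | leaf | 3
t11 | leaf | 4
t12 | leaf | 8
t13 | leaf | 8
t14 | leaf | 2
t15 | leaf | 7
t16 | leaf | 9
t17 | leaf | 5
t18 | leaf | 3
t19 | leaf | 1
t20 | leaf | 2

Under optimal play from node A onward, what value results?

4

D (Alice): min(4, 6, 8) = 4
E (Alice): min(5, 4, 3, 8) = 3
A (Farouk): max(4, 3) = 4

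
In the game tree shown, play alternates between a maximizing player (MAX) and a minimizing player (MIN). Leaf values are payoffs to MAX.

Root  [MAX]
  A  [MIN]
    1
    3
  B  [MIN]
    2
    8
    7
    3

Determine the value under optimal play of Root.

A (MIN): min(1, 3) = 1
B (MIN): min(2, 8, 7, 3) = 2
Root (MAX): max(1, 2) = 2

2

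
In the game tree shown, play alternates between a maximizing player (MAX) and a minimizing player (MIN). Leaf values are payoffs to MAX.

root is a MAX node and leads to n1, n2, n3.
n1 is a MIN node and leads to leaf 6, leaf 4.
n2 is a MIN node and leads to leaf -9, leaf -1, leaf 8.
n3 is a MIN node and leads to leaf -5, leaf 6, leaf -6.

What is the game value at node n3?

-6

n3 (MIN): min(-5, 6, -6) = -6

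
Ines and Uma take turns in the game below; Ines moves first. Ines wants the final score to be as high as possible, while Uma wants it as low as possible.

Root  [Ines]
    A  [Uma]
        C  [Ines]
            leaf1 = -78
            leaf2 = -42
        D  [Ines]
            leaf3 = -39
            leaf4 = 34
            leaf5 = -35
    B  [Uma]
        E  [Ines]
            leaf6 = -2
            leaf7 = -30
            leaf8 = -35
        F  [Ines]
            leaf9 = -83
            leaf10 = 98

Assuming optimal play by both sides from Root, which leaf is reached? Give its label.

C (Ines): max(-78, -42) = -42
D (Ines): max(-39, 34, -35) = 34
A (Uma): min(-42, 34) = -42
E (Ines): max(-2, -30, -35) = -2
F (Ines): max(-83, 98) = 98
B (Uma): min(-2, 98) = -2
Root (Ines): max(-42, -2) = -2
At Root, Ines picks B (highest: -2).
At B, Uma picks E (lowest: -2).
At E, Ines picks leaf6 (highest: -2).
Terminal value -2.

leaf6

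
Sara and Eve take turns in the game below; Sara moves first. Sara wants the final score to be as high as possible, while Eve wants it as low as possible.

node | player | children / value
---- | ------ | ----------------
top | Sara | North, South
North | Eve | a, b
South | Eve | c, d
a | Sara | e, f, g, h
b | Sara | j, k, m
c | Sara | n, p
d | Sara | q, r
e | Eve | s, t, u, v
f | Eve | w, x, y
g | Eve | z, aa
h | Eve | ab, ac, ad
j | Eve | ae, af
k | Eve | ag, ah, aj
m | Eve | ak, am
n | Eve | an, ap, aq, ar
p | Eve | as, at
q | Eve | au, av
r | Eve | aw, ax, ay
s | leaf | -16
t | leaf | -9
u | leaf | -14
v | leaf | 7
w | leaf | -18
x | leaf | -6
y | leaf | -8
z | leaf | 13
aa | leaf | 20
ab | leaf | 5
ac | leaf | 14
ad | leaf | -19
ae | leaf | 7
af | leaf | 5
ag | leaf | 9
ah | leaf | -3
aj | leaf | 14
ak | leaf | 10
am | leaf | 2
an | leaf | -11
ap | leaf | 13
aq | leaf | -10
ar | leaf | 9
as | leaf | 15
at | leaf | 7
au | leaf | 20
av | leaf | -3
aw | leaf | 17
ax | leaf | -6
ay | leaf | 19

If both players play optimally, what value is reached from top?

e (Eve): min(-16, -9, -14, 7) = -16
f (Eve): min(-18, -6, -8) = -18
g (Eve): min(13, 20) = 13
h (Eve): min(5, 14, -19) = -19
a (Sara): max(-16, -18, 13, -19) = 13
j (Eve): min(7, 5) = 5
k (Eve): min(9, -3, 14) = -3
m (Eve): min(10, 2) = 2
b (Sara): max(5, -3, 2) = 5
North (Eve): min(13, 5) = 5
n (Eve): min(-11, 13, -10, 9) = -11
p (Eve): min(15, 7) = 7
c (Sara): max(-11, 7) = 7
q (Eve): min(20, -3) = -3
r (Eve): min(17, -6, 19) = -6
d (Sara): max(-3, -6) = -3
South (Eve): min(7, -3) = -3
top (Sara): max(5, -3) = 5

5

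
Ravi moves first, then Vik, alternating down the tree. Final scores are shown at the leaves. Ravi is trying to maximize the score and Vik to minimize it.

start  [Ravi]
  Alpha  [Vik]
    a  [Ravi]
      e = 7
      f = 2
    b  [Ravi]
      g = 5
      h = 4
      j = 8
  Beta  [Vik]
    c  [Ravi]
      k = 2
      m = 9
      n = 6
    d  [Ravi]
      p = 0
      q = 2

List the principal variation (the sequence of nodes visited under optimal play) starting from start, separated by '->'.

start -> Alpha -> a -> e

a (Ravi): max(7, 2) = 7
b (Ravi): max(5, 4, 8) = 8
Alpha (Vik): min(7, 8) = 7
c (Ravi): max(2, 9, 6) = 9
d (Ravi): max(0, 2) = 2
Beta (Vik): min(9, 2) = 2
start (Ravi): max(7, 2) = 7
At start, Ravi picks Alpha (highest: 7).
At Alpha, Vik picks a (lowest: 7).
At a, Ravi picks e (highest: 7).
Terminal value 7.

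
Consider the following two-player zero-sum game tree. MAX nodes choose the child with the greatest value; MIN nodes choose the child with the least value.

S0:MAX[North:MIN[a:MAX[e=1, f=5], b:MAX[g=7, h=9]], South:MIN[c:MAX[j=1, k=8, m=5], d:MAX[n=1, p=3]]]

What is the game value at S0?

5

a (MAX): max(1, 5) = 5
b (MAX): max(7, 9) = 9
North (MIN): min(5, 9) = 5
c (MAX): max(1, 8, 5) = 8
d (MAX): max(1, 3) = 3
South (MIN): min(8, 3) = 3
S0 (MAX): max(5, 3) = 5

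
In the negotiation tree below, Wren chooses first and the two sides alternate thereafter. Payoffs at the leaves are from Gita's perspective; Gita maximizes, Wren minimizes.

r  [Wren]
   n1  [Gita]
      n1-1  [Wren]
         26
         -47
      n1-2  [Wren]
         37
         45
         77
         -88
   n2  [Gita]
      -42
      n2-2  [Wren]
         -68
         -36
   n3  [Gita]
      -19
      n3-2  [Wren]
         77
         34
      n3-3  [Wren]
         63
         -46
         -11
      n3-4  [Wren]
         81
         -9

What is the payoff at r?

-47

n1-1 (Wren): min(26, -47) = -47
n1-2 (Wren): min(37, 45, 77, -88) = -88
n1 (Gita): max(-47, -88) = -47
n2-2 (Wren): min(-68, -36) = -68
n2 (Gita): max(-42, -68) = -42
n3-2 (Wren): min(77, 34) = 34
n3-3 (Wren): min(63, -46, -11) = -46
n3-4 (Wren): min(81, -9) = -9
n3 (Gita): max(-19, 34, -46, -9) = 34
r (Wren): min(-47, -42, 34) = -47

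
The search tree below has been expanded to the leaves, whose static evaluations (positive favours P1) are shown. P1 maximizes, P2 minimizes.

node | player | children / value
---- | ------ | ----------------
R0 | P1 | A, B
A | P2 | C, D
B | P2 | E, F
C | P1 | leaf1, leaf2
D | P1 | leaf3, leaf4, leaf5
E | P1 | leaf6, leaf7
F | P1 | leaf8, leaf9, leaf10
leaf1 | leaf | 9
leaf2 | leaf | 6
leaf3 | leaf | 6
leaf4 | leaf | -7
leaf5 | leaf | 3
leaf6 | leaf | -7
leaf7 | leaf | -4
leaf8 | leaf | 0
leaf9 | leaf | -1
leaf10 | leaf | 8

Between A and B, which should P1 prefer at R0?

A

C (P1): max(9, 6) = 9
D (P1): max(6, -7, 3) = 6
A (P2): min(9, 6) = 6
E (P1): max(-7, -4) = -4
F (P1): max(0, -1, 8) = 8
B (P2): min(-4, 8) = -4
P1 prefers the higher value; A=6, B=-4. A is better since 6 > -4.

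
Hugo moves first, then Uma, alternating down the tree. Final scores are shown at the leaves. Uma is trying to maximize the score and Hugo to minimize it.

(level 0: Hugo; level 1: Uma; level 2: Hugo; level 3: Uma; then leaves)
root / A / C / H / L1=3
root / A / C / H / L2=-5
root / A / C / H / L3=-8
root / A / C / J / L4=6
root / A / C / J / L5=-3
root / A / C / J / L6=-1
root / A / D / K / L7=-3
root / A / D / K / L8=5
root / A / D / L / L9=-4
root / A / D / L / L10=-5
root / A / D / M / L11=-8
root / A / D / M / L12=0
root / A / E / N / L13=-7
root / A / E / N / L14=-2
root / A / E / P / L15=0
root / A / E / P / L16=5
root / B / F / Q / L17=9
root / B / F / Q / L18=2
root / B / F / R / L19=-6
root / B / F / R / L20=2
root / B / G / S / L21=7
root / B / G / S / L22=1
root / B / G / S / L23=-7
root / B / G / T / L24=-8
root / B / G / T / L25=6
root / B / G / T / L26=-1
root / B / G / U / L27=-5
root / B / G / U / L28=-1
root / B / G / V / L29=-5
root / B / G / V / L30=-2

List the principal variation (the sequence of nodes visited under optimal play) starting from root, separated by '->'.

H (Uma): max(3, -5, -8) = 3
J (Uma): max(6, -3, -1) = 6
C (Hugo): min(3, 6) = 3
K (Uma): max(-3, 5) = 5
L (Uma): max(-4, -5) = -4
M (Uma): max(-8, 0) = 0
D (Hugo): min(5, -4, 0) = -4
N (Uma): max(-7, -2) = -2
P (Uma): max(0, 5) = 5
E (Hugo): min(-2, 5) = -2
A (Uma): max(3, -4, -2) = 3
Q (Uma): max(9, 2) = 9
R (Uma): max(-6, 2) = 2
F (Hugo): min(9, 2) = 2
S (Uma): max(7, 1, -7) = 7
T (Uma): max(-8, 6, -1) = 6
U (Uma): max(-5, -1) = -1
V (Uma): max(-5, -2) = -2
G (Hugo): min(7, 6, -1, -2) = -2
B (Uma): max(2, -2) = 2
root (Hugo): min(3, 2) = 2
At root, Hugo picks B (lowest: 2).
At B, Uma picks F (highest: 2).
At F, Hugo picks R (lowest: 2).
At R, Uma picks L20 (highest: 2).
Terminal value 2.

root -> B -> F -> R -> L20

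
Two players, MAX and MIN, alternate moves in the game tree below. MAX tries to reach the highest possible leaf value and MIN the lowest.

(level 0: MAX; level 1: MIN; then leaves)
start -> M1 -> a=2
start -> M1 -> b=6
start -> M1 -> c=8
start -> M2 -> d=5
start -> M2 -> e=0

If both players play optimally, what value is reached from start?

2

M1 (MIN): min(2, 6, 8) = 2
M2 (MIN): min(5, 0) = 0
start (MAX): max(2, 0) = 2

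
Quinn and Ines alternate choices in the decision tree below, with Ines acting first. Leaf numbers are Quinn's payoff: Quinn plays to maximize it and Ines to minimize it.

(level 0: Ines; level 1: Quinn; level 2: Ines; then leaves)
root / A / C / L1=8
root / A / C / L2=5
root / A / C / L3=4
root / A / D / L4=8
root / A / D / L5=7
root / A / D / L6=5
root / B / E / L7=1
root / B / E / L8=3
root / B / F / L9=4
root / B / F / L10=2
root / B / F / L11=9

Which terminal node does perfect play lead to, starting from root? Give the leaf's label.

L10

C (Ines): min(8, 5, 4) = 4
D (Ines): min(8, 7, 5) = 5
A (Quinn): max(4, 5) = 5
E (Ines): min(1, 3) = 1
F (Ines): min(4, 2, 9) = 2
B (Quinn): max(1, 2) = 2
root (Ines): min(5, 2) = 2
At root, Ines picks B (lowest: 2).
At B, Quinn picks F (highest: 2).
At F, Ines picks L10 (lowest: 2).
Terminal value 2.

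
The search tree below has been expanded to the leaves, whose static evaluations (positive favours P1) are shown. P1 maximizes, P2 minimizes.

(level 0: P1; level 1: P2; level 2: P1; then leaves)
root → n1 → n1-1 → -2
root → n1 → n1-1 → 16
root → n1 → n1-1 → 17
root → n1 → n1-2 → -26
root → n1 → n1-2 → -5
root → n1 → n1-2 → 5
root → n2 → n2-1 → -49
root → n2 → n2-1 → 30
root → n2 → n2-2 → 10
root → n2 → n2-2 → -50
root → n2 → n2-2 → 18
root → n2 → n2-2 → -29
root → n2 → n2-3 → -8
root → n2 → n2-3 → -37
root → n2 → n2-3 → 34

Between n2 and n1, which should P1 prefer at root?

n2

n2-1 (P1): max(-49, 30) = 30
n2-2 (P1): max(10, -50, 18, -29) = 18
n2-3 (P1): max(-8, -37, 34) = 34
n2 (P2): min(30, 18, 34) = 18
n1-1 (P1): max(-2, 16, 17) = 17
n1-2 (P1): max(-26, -5, 5) = 5
n1 (P2): min(17, 5) = 5
P1 prefers the higher value; n2=18, n1=5. n2 is better since 18 > 5.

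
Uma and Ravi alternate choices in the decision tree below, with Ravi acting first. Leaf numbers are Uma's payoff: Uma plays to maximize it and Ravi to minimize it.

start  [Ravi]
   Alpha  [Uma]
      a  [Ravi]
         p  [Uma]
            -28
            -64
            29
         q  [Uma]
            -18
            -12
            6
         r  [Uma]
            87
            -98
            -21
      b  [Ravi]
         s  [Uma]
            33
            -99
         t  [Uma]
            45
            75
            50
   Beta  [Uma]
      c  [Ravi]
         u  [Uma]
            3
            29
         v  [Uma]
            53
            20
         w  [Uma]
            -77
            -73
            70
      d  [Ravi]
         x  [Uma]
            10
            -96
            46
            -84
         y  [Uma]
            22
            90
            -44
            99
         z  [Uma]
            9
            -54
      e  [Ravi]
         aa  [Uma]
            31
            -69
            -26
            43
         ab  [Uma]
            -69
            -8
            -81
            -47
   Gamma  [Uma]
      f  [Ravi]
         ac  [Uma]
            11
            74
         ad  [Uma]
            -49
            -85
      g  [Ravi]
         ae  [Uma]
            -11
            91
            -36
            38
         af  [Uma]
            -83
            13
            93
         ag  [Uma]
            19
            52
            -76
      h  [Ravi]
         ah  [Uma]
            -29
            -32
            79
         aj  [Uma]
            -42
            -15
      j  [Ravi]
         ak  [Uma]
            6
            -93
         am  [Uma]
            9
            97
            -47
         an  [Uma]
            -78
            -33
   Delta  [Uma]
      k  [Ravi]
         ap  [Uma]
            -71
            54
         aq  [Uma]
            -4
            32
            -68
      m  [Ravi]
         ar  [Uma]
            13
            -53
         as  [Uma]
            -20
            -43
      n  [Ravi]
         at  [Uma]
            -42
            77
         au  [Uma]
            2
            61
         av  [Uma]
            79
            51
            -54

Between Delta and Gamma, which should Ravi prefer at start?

Gamma

ap (Uma): max(-71, 54) = 54
aq (Uma): max(-4, 32, -68) = 32
k (Ravi): min(54, 32) = 32
ar (Uma): max(13, -53) = 13
as (Uma): max(-20, -43) = -20
m (Ravi): min(13, -20) = -20
at (Uma): max(-42, 77) = 77
au (Uma): max(2, 61) = 61
av (Uma): max(79, 51, -54) = 79
n (Ravi): min(77, 61, 79) = 61
Delta (Uma): max(32, -20, 61) = 61
ac (Uma): max(11, 74) = 74
ad (Uma): max(-49, -85) = -49
f (Ravi): min(74, -49) = -49
ae (Uma): max(-11, 91, -36, 38) = 91
af (Uma): max(-83, 13, 93) = 93
ag (Uma): max(19, 52, -76) = 52
g (Ravi): min(91, 93, 52) = 52
ah (Uma): max(-29, -32, 79) = 79
aj (Uma): max(-42, -15) = -15
h (Ravi): min(79, -15) = -15
ak (Uma): max(6, -93) = 6
am (Uma): max(9, 97, -47) = 97
an (Uma): max(-78, -33) = -33
j (Ravi): min(6, 97, -33) = -33
Gamma (Uma): max(-49, 52, -15, -33) = 52
Ravi prefers the lower value; Delta=61, Gamma=52. Gamma is better since 52 < 61.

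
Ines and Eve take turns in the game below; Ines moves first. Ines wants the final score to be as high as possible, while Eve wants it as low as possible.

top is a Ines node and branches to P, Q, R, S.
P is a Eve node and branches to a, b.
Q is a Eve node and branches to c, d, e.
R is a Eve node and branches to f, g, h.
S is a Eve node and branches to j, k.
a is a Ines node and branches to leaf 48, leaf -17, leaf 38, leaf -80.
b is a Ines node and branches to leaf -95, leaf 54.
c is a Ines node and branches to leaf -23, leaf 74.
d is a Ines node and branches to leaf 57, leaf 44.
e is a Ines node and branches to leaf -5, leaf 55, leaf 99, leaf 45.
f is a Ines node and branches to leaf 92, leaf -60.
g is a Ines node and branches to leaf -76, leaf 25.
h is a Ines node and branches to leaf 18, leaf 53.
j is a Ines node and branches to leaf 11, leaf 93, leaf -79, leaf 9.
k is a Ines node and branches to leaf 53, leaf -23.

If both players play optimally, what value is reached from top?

a (Ines): max(48, -17, 38, -80) = 48
b (Ines): max(-95, 54) = 54
P (Eve): min(48, 54) = 48
c (Ines): max(-23, 74) = 74
d (Ines): max(57, 44) = 57
e (Ines): max(-5, 55, 99, 45) = 99
Q (Eve): min(74, 57, 99) = 57
f (Ines): max(92, -60) = 92
g (Ines): max(-76, 25) = 25
h (Ines): max(18, 53) = 53
R (Eve): min(92, 25, 53) = 25
j (Ines): max(11, 93, -79, 9) = 93
k (Ines): max(53, -23) = 53
S (Eve): min(93, 53) = 53
top (Ines): max(48, 57, 25, 53) = 57

57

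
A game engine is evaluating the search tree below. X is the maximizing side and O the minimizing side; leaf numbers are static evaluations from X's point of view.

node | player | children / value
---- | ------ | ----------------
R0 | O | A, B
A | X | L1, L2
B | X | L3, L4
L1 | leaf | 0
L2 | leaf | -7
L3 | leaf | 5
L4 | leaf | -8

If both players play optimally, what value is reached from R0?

A (X): max(0, -7) = 0
B (X): max(5, -8) = 5
R0 (O): min(0, 5) = 0

0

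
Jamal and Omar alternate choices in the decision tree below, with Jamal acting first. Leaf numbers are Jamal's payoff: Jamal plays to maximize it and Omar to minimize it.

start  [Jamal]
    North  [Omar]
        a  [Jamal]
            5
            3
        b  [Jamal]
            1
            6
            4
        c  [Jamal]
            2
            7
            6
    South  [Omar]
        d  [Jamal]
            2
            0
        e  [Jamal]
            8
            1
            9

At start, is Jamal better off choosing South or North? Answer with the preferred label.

d (Jamal): max(2, 0) = 2
e (Jamal): max(8, 1, 9) = 9
South (Omar): min(2, 9) = 2
a (Jamal): max(5, 3) = 5
b (Jamal): max(1, 6, 4) = 6
c (Jamal): max(2, 7, 6) = 7
North (Omar): min(5, 6, 7) = 5
Jamal prefers the higher value; South=2, North=5. North is better since 5 > 2.

North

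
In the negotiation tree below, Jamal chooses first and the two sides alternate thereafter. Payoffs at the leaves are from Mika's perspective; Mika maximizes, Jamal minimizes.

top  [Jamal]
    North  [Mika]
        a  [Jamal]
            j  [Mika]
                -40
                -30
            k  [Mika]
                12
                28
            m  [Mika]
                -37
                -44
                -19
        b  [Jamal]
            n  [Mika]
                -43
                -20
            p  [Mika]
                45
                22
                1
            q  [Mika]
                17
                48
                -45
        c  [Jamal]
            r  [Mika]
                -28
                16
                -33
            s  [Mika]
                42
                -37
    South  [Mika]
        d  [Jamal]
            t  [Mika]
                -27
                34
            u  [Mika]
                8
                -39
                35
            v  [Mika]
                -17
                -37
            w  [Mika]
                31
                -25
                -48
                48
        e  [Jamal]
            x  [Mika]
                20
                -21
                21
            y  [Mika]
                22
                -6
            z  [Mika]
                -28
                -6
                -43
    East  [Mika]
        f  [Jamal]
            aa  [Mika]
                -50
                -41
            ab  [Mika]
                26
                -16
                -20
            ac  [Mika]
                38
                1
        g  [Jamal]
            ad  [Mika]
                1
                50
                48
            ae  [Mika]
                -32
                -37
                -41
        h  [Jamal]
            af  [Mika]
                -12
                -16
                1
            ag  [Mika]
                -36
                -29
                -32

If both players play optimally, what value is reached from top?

-29

j (Mika): max(-40, -30) = -30
k (Mika): max(12, 28) = 28
m (Mika): max(-37, -44, -19) = -19
a (Jamal): min(-30, 28, -19) = -30
n (Mika): max(-43, -20) = -20
p (Mika): max(45, 22, 1) = 45
q (Mika): max(17, 48, -45) = 48
b (Jamal): min(-20, 45, 48) = -20
r (Mika): max(-28, 16, -33) = 16
s (Mika): max(42, -37) = 42
c (Jamal): min(16, 42) = 16
North (Mika): max(-30, -20, 16) = 16
t (Mika): max(-27, 34) = 34
u (Mika): max(8, -39, 35) = 35
v (Mika): max(-17, -37) = -17
w (Mika): max(31, -25, -48, 48) = 48
d (Jamal): min(34, 35, -17, 48) = -17
x (Mika): max(20, -21, 21) = 21
y (Mika): max(22, -6) = 22
z (Mika): max(-28, -6, -43) = -6
e (Jamal): min(21, 22, -6) = -6
South (Mika): max(-17, -6) = -6
aa (Mika): max(-50, -41) = -41
ab (Mika): max(26, -16, -20) = 26
ac (Mika): max(38, 1) = 38
f (Jamal): min(-41, 26, 38) = -41
ad (Mika): max(1, 50, 48) = 50
ae (Mika): max(-32, -37, -41) = -32
g (Jamal): min(50, -32) = -32
af (Mika): max(-12, -16, 1) = 1
ag (Mika): max(-36, -29, -32) = -29
h (Jamal): min(1, -29) = -29
East (Mika): max(-41, -32, -29) = -29
top (Jamal): min(16, -6, -29) = -29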